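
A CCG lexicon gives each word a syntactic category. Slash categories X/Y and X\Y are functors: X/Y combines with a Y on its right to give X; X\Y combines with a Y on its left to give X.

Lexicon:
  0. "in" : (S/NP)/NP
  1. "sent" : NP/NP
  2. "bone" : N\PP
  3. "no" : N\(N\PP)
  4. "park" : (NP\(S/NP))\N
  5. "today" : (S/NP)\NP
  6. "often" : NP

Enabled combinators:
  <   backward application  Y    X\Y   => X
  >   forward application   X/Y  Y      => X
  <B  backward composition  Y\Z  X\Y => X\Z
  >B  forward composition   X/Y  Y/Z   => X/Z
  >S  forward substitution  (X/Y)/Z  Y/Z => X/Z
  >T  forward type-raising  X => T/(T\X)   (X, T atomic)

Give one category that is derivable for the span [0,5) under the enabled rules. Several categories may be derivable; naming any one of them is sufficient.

NP

[0,7] S   >
  [0,6] S/NP   <
    [0,5] NP   <
      [0,2] S/NP   >S
        [0,1] "in" : (S/NP)/NP
        [1,2] "sent" : NP/NP
      [2,5] NP\(S/NP)   <
        [2,4] N   <
          [2,3] "bone" : N\PP
          [3,4] "no" : N\(N\PP)
        [4,5] "park" : (NP\(S/NP))\N
    [5,6] "today" : (S/NP)\NP
  [6,7] "often" : NP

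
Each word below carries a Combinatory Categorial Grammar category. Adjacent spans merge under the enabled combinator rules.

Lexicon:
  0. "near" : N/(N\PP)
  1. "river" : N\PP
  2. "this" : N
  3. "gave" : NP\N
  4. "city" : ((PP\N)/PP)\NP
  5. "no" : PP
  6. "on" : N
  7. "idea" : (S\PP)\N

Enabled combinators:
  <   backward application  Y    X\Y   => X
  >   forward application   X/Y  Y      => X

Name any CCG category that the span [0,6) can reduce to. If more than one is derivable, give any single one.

[0,8] S   <
  [0,6] PP   <
    [0,2] N   >
      [0,1] "near" : N/(N\PP)
      [1,2] "river" : N\PP
    [2,6] PP\N   >
      [2,5] (PP\N)/PP   <
        [2,4] NP   <
          [2,3] "this" : N
          [3,4] "gave" : NP\N
        [4,5] "city" : ((PP\N)/PP)\NP
      [5,6] "no" : PP
  [6,8] S\PP   <
    [6,7] "on" : N
    [7,8] "idea" : (S\PP)\N

PP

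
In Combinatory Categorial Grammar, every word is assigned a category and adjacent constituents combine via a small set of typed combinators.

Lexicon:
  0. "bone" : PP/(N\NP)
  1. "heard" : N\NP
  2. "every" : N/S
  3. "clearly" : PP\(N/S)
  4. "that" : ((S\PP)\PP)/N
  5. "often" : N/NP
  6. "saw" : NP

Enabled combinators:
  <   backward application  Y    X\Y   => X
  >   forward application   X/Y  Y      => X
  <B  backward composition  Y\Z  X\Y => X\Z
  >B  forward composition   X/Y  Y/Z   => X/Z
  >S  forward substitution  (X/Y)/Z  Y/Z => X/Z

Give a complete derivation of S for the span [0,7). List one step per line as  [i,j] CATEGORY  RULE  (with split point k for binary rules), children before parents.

[0,1] PP/(N\NP)  lex  "bone"
[1,2] N\NP  lex  "heard"
[0,2] PP  >  k=1
[2,3] N/S  lex  "every"
[3,4] PP\(N/S)  lex  "clearly"
[2,4] PP  <  k=3
[4,5] ((S\PP)\PP)/N  lex  "that"
[5,6] N/NP  lex  "often"
[6,7] NP  lex  "saw"
[5,7] N  >  k=6
[4,7] (S\PP)\PP  >  k=5
[2,7] S\PP  <  k=4
[0,7] S  <  k=2

[0,7] S   <
  [0,2] PP   >
    [0,1] "bone" : PP/(N\NP)
    [1,2] "heard" : N\NP
  [2,7] S\PP   <
    [2,4] PP   <
      [2,3] "every" : N/S
      [3,4] "clearly" : PP\(N/S)
    [4,7] (S\PP)\PP   >
      [4,5] "that" : ((S\PP)\PP)/N
      [5,7] N   >
        [5,6] "often" : N/NP
        [6,7] "saw" : NP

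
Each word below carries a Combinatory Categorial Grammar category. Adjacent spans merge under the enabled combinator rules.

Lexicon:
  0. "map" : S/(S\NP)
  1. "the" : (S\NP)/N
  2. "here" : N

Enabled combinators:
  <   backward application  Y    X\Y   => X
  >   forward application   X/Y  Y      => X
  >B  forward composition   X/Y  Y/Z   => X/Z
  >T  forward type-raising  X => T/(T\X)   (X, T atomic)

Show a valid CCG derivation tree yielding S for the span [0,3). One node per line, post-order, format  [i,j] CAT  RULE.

[0,3] S   >
  [0,1] "map" : S/(S\NP)
  [1,3] S\NP   >
    [1,2] "the" : (S\NP)/N
    [2,3] "here" : N

[0,1] S/(S\NP)  lex  "map"
[1,2] (S\NP)/N  lex  "the"
[2,3] N  lex  "here"
[1,3] S\NP  >  k=2
[0,3] S  >  k=1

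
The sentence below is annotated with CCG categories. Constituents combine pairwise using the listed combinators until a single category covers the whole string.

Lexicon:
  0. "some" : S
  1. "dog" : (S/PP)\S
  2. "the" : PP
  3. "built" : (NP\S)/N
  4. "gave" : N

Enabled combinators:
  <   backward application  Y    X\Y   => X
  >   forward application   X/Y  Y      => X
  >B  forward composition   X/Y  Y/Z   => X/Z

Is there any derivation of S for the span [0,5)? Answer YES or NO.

NO

S (S/PP)\S PP (NP\S)/N N
CKY chart[0,5] = {NP}; S ∉ chart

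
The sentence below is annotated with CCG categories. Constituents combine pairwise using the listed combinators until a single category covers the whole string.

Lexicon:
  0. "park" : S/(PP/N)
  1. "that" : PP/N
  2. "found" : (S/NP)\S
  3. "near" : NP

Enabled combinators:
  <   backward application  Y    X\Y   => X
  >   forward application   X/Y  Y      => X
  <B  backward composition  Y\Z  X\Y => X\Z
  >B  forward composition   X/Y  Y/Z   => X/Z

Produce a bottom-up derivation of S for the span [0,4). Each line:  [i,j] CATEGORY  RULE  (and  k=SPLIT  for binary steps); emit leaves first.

[0,4] S   >
  [0,3] S/NP   <
    [0,2] S   >
      [0,1] "park" : S/(PP/N)
      [1,2] "that" : PP/N
    [2,3] "found" : (S/NP)\S
  [3,4] "near" : NP

[0,1] S/(PP/N)  lex  "park"
[1,2] PP/N  lex  "that"
[0,2] S  >  k=1
[2,3] (S/NP)\S  lex  "found"
[0,3] S/NP  <  k=2
[3,4] NP  lex  "near"
[0,4] S  >  k=3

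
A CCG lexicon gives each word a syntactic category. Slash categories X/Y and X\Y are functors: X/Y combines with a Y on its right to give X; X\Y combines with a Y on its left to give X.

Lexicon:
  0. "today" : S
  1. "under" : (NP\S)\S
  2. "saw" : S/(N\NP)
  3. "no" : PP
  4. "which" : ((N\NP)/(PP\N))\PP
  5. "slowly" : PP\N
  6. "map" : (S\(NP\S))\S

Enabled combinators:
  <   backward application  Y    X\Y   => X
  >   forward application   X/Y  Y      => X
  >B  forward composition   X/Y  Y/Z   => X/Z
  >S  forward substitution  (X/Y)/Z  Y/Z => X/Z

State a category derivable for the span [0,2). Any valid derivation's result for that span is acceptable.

NP\S

[0,7] S   <
  [0,2] NP\S   <
    [0,1] "today" : S
    [1,2] "under" : (NP\S)\S
  [2,7] S\(NP\S)   <
    [2,6] S   >
      [2,3] "saw" : S/(N\NP)
      [3,6] N\NP   >
        [3,5] (N\NP)/(PP\N)   <
          [3,4] "no" : PP
          [4,5] "which" : ((N\NP)/(PP\N))\PP
        [5,6] "slowly" : PP\N
    [6,7] "map" : (S\(NP\S))\S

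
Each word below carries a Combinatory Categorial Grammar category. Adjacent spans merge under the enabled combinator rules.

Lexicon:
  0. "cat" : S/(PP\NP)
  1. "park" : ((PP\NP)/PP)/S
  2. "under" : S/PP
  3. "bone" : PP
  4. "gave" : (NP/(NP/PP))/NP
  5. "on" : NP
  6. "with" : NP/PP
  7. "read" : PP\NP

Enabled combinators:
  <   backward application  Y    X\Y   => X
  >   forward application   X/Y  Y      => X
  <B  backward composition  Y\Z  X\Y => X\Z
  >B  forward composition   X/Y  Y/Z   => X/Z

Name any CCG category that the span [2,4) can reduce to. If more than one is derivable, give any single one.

S

[0,8] S   >
  [0,1] "cat" : S/(PP\NP)
  [1,8] PP\NP   >
    [1,4] (PP\NP)/PP   >
      [1,2] "park" : ((PP\NP)/PP)/S
      [2,4] S   >
        [2,3] "under" : S/PP
        [3,4] "bone" : PP
    [4,8] PP   <
      [4,7] NP   >
        [4,6] NP/(NP/PP)   >
          [4,5] "gave" : (NP/(NP/PP))/NP
          [5,6] "on" : NP
        [6,7] "with" : NP/PP
      [7,8] "read" : PP\NP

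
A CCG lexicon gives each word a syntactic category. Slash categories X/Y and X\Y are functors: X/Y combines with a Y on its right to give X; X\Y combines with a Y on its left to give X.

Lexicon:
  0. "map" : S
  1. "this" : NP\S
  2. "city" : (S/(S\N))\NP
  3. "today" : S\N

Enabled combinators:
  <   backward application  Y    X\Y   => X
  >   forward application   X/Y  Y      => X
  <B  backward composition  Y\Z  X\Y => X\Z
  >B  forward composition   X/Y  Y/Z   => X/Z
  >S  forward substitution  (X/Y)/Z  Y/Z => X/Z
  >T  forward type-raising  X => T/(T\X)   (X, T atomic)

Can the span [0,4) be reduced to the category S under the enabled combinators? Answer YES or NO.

YES

[0,4] S   >
  [0,3] S/(S\N)   <
    [0,2] NP   >
      [0,1] NP/(NP\S)   >T
        [0,1] "map" : S
      [1,2] "this" : NP\S
    [2,3] "city" : (S/(S\N))\NP
  [3,4] "today" : S\N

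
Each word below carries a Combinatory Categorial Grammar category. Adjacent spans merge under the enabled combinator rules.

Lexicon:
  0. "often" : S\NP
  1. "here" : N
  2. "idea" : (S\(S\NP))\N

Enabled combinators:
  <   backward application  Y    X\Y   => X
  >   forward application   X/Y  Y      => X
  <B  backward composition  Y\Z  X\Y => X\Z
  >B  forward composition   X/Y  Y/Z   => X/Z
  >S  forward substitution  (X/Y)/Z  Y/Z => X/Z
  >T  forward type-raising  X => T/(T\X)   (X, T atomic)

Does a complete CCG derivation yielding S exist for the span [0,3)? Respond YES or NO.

YES

[0,3] S   <
  [0,1] "often" : S\NP
  [1,3] S\(S\NP)   <
    [1,2] "here" : N
    [2,3] "idea" : (S\(S\NP))\N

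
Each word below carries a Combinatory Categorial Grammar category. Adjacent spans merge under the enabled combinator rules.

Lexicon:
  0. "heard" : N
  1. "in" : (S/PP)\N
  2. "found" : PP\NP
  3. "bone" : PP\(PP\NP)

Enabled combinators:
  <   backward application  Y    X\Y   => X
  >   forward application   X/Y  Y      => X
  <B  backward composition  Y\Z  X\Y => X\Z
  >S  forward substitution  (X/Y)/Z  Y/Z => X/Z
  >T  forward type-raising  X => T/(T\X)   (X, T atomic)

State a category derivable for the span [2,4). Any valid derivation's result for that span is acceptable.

PP

[0,4] S   >
  [0,2] S/PP   <
    [0,1] "heard" : N
    [1,2] "in" : (S/PP)\N
  [2,4] PP   <
    [2,3] "found" : PP\NP
    [3,4] "bone" : PP\(PP\NP)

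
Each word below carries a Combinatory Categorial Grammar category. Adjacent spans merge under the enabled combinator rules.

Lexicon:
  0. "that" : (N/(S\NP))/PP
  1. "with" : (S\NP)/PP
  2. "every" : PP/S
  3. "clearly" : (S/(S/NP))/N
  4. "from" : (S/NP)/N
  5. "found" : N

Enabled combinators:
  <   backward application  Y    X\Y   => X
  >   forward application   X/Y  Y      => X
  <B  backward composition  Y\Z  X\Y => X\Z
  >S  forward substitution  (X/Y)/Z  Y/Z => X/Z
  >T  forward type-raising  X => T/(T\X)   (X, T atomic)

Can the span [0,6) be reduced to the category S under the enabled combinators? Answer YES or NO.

NO

(N/(S\NP))/PP (S\NP)/PP PP/S (S/(S/NP))/N (S/NP)/N N
CKY chart[0,6] = {N, N/(N\N), NP/(NP\N), PP/(PP\N), S/(S\N)}; S ∉ chart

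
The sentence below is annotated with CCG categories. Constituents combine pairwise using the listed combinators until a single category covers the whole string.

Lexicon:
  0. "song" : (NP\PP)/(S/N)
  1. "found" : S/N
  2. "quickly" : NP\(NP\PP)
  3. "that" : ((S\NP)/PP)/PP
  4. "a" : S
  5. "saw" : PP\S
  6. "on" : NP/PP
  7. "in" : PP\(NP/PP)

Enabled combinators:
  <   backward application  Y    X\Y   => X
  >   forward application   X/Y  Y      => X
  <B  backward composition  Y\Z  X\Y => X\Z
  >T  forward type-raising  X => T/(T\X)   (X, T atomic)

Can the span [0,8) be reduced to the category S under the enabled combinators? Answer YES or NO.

[0,8] S   <
  [0,3] NP   <
    [0,2] NP\PP   >
      [0,1] "song" : (NP\PP)/(S/N)
      [1,2] "found" : S/N
    [2,3] "quickly" : NP\(NP\PP)
  [3,8] S\NP   >
    [3,6] (S\NP)/PP   >
      [3,4] "that" : ((S\NP)/PP)/PP
      [4,6] PP   >
        [4,5] PP/(PP\S)   >T
          [4,5] "a" : S
        [5,6] "saw" : PP\S
    [6,8] PP   <
      [6,7] "on" : NP/PP
      [7,8] "in" : PP\(NP/PP)

YES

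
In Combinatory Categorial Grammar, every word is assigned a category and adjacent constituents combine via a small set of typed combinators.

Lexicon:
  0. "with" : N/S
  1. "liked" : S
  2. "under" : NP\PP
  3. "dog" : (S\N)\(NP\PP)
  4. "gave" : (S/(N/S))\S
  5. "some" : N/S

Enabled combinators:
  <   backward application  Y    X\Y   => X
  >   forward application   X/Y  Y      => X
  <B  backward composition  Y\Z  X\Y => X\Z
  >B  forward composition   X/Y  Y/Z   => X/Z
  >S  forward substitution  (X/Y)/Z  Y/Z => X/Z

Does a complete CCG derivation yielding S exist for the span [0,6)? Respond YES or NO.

[0,6] S   >
  [0,5] S/(N/S)   <
    [0,4] S   <
      [0,2] N   >
        [0,1] "with" : N/S
        [1,2] "liked" : S
      [2,4] S\N   <
        [2,3] "under" : NP\PP
        [3,4] "dog" : (S\N)\(NP\PP)
    [4,5] "gave" : (S/(N/S))\S
  [5,6] "some" : N/S

YES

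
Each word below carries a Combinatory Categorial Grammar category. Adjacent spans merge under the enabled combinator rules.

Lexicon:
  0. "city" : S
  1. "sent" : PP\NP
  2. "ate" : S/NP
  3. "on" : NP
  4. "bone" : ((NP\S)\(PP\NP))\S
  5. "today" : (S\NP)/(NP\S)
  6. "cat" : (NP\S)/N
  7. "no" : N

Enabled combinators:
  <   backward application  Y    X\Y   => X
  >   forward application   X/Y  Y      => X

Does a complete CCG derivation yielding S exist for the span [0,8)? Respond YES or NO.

YES

[0,8] S   <
  [0,5] NP   <
    [0,1] "city" : S
    [1,5] NP\S   <
      [1,2] "sent" : PP\NP
      [2,5] (NP\S)\(PP\NP)   <
        [2,4] S   >
          [2,3] "ate" : S/NP
          [3,4] "on" : NP
        [4,5] "bone" : ((NP\S)\(PP\NP))\S
  [5,8] S\NP   >
    [5,6] "today" : (S\NP)/(NP\S)
    [6,8] NP\S   >
      [6,7] "cat" : (NP\S)/N
      [7,8] "no" : N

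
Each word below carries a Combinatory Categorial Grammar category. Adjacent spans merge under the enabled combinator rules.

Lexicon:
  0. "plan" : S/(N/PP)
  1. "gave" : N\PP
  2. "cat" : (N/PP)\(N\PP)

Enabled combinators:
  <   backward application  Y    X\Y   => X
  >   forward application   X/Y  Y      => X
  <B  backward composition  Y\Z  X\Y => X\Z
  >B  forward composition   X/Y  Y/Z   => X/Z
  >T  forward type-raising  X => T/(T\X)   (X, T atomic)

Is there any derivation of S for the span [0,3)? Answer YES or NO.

YES

[0,3] S   >
  [0,1] "plan" : S/(N/PP)
  [1,3] N/PP   <
    [1,2] "gave" : N\PP
    [2,3] "cat" : (N/PP)\(N\PP)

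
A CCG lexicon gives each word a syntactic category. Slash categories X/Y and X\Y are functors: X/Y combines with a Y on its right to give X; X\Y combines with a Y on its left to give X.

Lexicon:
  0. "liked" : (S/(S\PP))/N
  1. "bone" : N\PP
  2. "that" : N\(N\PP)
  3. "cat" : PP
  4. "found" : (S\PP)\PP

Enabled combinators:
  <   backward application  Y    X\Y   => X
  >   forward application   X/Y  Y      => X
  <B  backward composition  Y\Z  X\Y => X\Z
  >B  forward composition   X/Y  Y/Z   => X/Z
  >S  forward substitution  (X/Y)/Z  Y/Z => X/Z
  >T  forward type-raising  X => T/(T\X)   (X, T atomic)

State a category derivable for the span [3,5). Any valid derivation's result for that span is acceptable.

S\PP

[0,5] S   >
  [0,3] S/(S\PP)   >
    [0,1] "liked" : (S/(S\PP))/N
    [1,3] N   <
      [1,2] "bone" : N\PP
      [2,3] "that" : N\(N\PP)
  [3,5] S\PP   <
    [3,4] "cat" : PP
    [4,5] "found" : (S\PP)\PP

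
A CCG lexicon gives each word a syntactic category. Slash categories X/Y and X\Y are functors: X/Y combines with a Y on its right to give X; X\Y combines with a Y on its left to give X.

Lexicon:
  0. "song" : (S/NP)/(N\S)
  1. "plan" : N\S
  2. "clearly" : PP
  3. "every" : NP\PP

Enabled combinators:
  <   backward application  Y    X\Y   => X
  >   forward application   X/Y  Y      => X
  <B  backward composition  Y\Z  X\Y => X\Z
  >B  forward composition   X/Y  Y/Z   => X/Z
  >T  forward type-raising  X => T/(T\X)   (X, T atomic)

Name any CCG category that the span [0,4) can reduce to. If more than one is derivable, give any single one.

S

[0,4] S   >
  [0,2] S/NP   >
    [0,1] "song" : (S/NP)/(N\S)
    [1,2] "plan" : N\S
  [2,4] NP   <
    [2,3] "clearly" : PP
    [3,4] "every" : NP\PP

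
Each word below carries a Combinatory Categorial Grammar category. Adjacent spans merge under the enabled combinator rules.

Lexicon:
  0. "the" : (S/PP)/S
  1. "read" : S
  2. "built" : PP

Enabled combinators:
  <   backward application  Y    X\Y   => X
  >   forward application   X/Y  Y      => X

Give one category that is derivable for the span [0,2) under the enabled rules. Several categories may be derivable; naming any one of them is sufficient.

S/PP

[0,3] S   >
  [0,2] S/PP   >
    [0,1] "the" : (S/PP)/S
    [1,2] "read" : S
  [2,3] "built" : PP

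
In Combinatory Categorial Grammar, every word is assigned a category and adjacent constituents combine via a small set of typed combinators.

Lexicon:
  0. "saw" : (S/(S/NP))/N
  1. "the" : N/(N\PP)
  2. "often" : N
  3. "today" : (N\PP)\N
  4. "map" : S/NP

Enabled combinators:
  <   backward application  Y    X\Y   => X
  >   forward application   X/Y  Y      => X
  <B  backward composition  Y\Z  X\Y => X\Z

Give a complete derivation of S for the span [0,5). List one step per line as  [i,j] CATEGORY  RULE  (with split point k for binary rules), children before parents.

[0,5] S   >
  [0,4] S/(S/NP)   >
    [0,1] "saw" : (S/(S/NP))/N
    [1,4] N   >
      [1,2] "the" : N/(N\PP)
      [2,4] N\PP   <
        [2,3] "often" : N
        [3,4] "today" : (N\PP)\N
  [4,5] "map" : S/NP

[0,1] (S/(S/NP))/N  lex  "saw"
[1,2] N/(N\PP)  lex  "the"
[2,3] N  lex  "often"
[3,4] (N\PP)\N  lex  "today"
[2,4] N\PP  <  k=3
[1,4] N  >  k=2
[0,4] S/(S/NP)  >  k=1
[4,5] S/NP  lex  "map"
[0,5] S  >  k=4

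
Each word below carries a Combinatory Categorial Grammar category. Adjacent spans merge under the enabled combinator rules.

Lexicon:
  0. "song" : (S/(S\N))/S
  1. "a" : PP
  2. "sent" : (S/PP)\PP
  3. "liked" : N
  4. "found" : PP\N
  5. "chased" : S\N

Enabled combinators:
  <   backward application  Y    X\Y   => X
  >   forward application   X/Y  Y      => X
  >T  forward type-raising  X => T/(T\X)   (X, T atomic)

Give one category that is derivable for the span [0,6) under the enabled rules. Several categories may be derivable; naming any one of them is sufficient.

[0,6] S   >
  [0,5] S/(S\N)   >
    [0,1] "song" : (S/(S\N))/S
    [1,5] S   >
      [1,3] S/PP   <
        [1,2] "a" : PP
        [2,3] "sent" : (S/PP)\PP
      [3,5] PP   >
        [3,4] PP/(PP\N)   >T
          [3,4] "liked" : N
        [4,5] "found" : PP\N
  [5,6] "chased" : S\N

S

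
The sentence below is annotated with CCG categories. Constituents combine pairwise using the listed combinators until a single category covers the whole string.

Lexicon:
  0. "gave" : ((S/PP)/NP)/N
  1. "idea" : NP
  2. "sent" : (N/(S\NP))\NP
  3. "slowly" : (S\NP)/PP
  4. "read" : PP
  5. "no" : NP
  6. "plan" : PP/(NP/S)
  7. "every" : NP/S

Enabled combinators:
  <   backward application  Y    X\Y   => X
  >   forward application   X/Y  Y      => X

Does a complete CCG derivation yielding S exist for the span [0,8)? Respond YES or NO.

[0,8] S   >
  [0,6] S/PP   >
    [0,5] (S/PP)/NP   >
      [0,1] "gave" : ((S/PP)/NP)/N
      [1,5] N   >
        [1,3] N/(S\NP)   <
          [1,2] "idea" : NP
          [2,3] "sent" : (N/(S\NP))\NP
        [3,5] S\NP   >
          [3,4] "slowly" : (S\NP)/PP
          [4,5] "read" : PP
    [5,6] "no" : NP
  [6,8] PP   >
    [6,7] "plan" : PP/(NP/S)
    [7,8] "every" : NP/S

YES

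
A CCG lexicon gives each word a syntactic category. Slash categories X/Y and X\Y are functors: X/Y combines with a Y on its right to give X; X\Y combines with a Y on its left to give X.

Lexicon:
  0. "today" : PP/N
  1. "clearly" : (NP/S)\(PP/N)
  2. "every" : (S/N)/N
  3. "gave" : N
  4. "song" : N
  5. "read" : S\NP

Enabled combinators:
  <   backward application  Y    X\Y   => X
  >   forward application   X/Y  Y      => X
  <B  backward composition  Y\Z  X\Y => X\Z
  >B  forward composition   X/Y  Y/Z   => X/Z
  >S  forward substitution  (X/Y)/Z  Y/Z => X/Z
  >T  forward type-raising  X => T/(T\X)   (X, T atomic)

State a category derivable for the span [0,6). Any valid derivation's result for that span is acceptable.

S

[0,6] S   <
  [0,5] NP   >
    [0,2] NP/S   <
      [0,1] "today" : PP/N
      [1,2] "clearly" : (NP/S)\(PP/N)
    [2,5] S   >
      [2,4] S/N   >
        [2,3] "every" : (S/N)/N
        [3,4] "gave" : N
      [4,5] "song" : N
  [5,6] "read" : S\NP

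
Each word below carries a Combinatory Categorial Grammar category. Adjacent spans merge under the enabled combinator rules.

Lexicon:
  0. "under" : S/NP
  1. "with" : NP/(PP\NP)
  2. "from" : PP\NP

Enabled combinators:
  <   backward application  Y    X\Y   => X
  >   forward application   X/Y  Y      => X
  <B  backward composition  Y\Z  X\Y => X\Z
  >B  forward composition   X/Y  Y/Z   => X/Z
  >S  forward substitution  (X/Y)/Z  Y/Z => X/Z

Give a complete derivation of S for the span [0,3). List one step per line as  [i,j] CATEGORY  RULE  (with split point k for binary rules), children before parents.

[0,3] S   >
  [0,1] "under" : S/NP
  [1,3] NP   >
    [1,2] "with" : NP/(PP\NP)
    [2,3] "from" : PP\NP

[0,1] S/NP  lex  "under"
[1,2] NP/(PP\NP)  lex  "with"
[2,3] PP\NP  lex  "from"
[1,3] NP  >  k=2
[0,3] S  >  k=1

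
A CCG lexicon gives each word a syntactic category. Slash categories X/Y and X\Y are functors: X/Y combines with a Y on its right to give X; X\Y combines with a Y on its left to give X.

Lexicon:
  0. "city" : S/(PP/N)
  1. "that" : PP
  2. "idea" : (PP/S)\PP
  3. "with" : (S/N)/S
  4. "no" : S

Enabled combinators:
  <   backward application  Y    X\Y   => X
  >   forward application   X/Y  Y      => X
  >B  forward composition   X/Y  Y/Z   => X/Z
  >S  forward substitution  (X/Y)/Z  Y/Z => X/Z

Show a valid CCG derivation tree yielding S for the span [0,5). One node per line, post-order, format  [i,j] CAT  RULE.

[0,5] S   >
  [0,1] "city" : S/(PP/N)
  [1,5] PP/N   >B
    [1,3] PP/S   <
      [1,2] "that" : PP
      [2,3] "idea" : (PP/S)\PP
    [3,5] S/N   >
      [3,4] "with" : (S/N)/S
      [4,5] "no" : S

[0,1] S/(PP/N)  lex  "city"
[1,2] PP  lex  "that"
[2,3] (PP/S)\PP  lex  "idea"
[1,3] PP/S  <  k=2
[3,4] (S/N)/S  lex  "with"
[4,5] S  lex  "no"
[3,5] S/N  >  k=4
[1,5] PP/N  >B  k=3
[0,5] S  >  k=1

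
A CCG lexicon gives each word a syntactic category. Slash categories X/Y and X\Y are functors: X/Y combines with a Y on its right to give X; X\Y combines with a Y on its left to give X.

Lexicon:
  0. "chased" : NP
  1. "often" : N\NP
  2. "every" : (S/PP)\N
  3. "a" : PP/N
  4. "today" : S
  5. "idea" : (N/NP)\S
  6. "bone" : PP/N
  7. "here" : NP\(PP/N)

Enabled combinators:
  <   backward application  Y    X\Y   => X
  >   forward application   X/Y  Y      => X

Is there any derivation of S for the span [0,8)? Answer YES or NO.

[0,8] S   >
  [0,3] S/PP   <
    [0,2] N   <
      [0,1] "chased" : NP
      [1,2] "often" : N\NP
    [2,3] "every" : (S/PP)\N
  [3,8] PP   >
    [3,4] "a" : PP/N
    [4,8] N   >
      [4,6] N/NP   <
        [4,5] "today" : S
        [5,6] "idea" : (N/NP)\S
      [6,8] NP   <
        [6,7] "bone" : PP/N
        [7,8] "here" : NP\(PP/N)

YES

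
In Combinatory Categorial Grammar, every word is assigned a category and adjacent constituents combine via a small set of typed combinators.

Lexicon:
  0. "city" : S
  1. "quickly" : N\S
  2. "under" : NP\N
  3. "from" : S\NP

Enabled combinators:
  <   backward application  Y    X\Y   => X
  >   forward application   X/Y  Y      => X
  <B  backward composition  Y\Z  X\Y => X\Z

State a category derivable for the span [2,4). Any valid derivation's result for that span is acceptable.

S\N

[0,4] S   <
  [0,2] N   <
    [0,1] "city" : S
    [1,2] "quickly" : N\S
  [2,4] S\N   <B
    [2,3] "under" : NP\N
    [3,4] "from" : S\NP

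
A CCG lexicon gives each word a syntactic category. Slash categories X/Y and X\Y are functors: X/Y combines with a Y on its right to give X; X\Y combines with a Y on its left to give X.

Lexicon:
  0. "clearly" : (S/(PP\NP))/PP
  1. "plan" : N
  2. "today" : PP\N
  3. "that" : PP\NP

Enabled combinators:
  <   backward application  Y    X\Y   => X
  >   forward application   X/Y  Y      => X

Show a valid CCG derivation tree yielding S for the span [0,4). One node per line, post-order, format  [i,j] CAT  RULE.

[0,4] S   >
  [0,3] S/(PP\NP)   >
    [0,1] "clearly" : (S/(PP\NP))/PP
    [1,3] PP   <
      [1,2] "plan" : N
      [2,3] "today" : PP\N
  [3,4] "that" : PP\NP

[0,1] (S/(PP\NP))/PP  lex  "clearly"
[1,2] N  lex  "plan"
[2,3] PP\N  lex  "today"
[1,3] PP  <  k=2
[0,3] S/(PP\NP)  >  k=1
[3,4] PP\NP  lex  "that"
[0,4] S  >  k=3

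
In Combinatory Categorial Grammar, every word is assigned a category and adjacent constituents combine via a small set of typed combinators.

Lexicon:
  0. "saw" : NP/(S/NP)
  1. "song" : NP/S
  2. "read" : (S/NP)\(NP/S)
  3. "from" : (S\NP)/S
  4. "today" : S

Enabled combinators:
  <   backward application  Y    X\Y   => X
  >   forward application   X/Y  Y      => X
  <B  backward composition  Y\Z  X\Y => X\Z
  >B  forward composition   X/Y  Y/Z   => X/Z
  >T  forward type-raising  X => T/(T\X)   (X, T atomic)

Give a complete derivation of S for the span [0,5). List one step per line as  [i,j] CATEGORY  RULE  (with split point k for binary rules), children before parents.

[0,1] NP/(S/NP)  lex  "saw"
[1,2] NP/S  lex  "song"
[2,3] (S/NP)\(NP/S)  lex  "read"
[1,3] S/NP  <  k=2
[0,3] NP  >  k=1
[3,4] (S\NP)/S  lex  "from"
[4,5] S  lex  "today"
[3,5] S\NP  >  k=4
[0,5] S  <  k=3

[0,5] S   <
  [0,3] NP   >
    [0,1] "saw" : NP/(S/NP)
    [1,3] S/NP   <
      [1,2] "song" : NP/S
      [2,3] "read" : (S/NP)\(NP/S)
  [3,5] S\NP   >
    [3,4] "from" : (S\NP)/S
    [4,5] "today" : S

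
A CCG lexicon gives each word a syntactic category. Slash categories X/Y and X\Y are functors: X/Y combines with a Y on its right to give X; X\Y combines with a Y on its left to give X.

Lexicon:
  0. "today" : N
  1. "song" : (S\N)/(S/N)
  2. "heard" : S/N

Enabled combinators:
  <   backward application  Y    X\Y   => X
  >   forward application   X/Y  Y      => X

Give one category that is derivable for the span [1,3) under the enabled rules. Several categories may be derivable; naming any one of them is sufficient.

[0,3] S   <
  [0,1] "today" : N
  [1,3] S\N   >
    [1,2] "song" : (S\N)/(S/N)
    [2,3] "heard" : S/N

S\N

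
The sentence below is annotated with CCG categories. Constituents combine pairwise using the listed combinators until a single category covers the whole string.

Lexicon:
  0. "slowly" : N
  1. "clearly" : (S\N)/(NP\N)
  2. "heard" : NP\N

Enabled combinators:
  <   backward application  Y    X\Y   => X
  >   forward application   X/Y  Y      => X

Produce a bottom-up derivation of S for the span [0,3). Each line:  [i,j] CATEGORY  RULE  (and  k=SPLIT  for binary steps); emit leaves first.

[0,3] S   <
  [0,1] "slowly" : N
  [1,3] S\N   >
    [1,2] "clearly" : (S\N)/(NP\N)
    [2,3] "heard" : NP\N

[0,1] N  lex  "slowly"
[1,2] (S\N)/(NP\N)  lex  "clearly"
[2,3] NP\N  lex  "heard"
[1,3] S\N  >  k=2
[0,3] S  <  k=1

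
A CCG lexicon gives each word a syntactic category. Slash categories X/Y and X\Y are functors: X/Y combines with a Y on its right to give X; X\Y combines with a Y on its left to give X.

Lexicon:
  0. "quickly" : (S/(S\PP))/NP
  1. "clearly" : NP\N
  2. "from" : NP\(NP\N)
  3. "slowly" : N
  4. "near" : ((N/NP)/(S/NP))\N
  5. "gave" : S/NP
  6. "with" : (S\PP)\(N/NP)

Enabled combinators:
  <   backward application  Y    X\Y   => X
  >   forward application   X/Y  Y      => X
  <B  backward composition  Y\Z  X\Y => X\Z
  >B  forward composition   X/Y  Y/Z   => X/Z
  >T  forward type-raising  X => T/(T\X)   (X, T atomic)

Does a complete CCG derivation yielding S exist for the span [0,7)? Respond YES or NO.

[0,7] S   >
  [0,3] S/(S\PP)   >
    [0,1] "quickly" : (S/(S\PP))/NP
    [1,3] NP   <
      [1,2] "clearly" : NP\N
      [2,3] "from" : NP\(NP\N)
  [3,7] S\PP   <
    [3,6] N/NP   >
      [3,5] (N/NP)/(S/NP)   <
        [3,4] "slowly" : N
        [4,5] "near" : ((N/NP)/(S/NP))\N
      [5,6] "gave" : S/NP
    [6,7] "with" : (S\PP)\(N/NP)

YES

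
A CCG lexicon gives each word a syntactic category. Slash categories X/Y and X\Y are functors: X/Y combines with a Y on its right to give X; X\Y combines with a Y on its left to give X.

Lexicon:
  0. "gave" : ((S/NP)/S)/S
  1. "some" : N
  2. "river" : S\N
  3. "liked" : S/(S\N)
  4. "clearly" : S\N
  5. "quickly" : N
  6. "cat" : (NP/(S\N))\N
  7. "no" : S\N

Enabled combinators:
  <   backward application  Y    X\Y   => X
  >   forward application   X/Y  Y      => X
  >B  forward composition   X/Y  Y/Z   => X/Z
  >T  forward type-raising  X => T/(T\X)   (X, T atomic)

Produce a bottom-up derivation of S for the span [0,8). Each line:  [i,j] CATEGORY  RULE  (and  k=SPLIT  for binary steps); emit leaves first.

[0,8] S   >
  [0,5] S/NP   >
    [0,3] (S/NP)/S   >
      [0,1] "gave" : ((S/NP)/S)/S
      [1,3] S   <
        [1,2] "some" : N
        [2,3] "river" : S\N
    [3,5] S   >
      [3,4] "liked" : S/(S\N)
      [4,5] "clearly" : S\N
  [5,8] NP   >
    [5,7] NP/(S\N)   <
      [5,6] "quickly" : N
      [6,7] "cat" : (NP/(S\N))\N
    [7,8] "no" : S\N

[0,1] ((S/NP)/S)/S  lex  "gave"
[1,2] N  lex  "some"
[2,3] S\N  lex  "river"
[1,3] S  <  k=2
[0,3] (S/NP)/S  >  k=1
[3,4] S/(S\N)  lex  "liked"
[4,5] S\N  lex  "clearly"
[3,5] S  >  k=4
[0,5] S/NP  >  k=3
[5,6] N  lex  "quickly"
[6,7] (NP/(S\N))\N  lex  "cat"
[5,7] NP/(S\N)  <  k=6
[7,8] S\N  lex  "no"
[5,8] NP  >  k=7
[0,8] S  >  k=5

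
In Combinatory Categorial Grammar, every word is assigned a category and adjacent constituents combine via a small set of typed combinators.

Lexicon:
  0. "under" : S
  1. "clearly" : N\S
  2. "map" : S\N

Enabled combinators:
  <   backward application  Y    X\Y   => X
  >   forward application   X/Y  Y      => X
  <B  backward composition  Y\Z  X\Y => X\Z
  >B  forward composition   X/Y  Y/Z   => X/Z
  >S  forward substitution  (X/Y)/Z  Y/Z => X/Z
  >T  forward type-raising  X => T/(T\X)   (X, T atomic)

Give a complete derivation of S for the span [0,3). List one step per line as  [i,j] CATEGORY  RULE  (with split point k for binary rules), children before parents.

[0,1] S  lex  "under"
[0,1] N/(N\S)  >T
[1,2] N\S  lex  "clearly"
[0,2] N  >  k=1
[2,3] S\N  lex  "map"
[0,3] S  <  k=2

[0,3] S   <
  [0,2] N   >
    [0,1] N/(N\S)   >T
      [0,1] "under" : S
    [1,2] "clearly" : N\S
  [2,3] "map" : S\N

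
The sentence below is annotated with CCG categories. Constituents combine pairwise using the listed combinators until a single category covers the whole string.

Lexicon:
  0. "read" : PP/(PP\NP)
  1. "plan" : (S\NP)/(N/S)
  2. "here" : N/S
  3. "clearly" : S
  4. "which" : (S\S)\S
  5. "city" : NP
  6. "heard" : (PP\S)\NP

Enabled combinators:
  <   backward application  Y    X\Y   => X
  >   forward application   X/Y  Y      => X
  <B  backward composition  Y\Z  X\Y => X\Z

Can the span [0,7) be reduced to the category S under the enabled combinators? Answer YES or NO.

NO

PP/(PP\NP) (S\NP)/(N/S) N/S S (S\S)\S NP (PP\S)\NP
CKY chart[0,7] = {PP}; S ∉ chart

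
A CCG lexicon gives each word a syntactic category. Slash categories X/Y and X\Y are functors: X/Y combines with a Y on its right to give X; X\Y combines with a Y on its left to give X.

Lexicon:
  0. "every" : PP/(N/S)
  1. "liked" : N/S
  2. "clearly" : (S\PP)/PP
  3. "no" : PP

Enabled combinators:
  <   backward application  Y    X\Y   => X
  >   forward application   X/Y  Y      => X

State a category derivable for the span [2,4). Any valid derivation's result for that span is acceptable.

S\PP

[0,4] S   <
  [0,2] PP   >
    [0,1] "every" : PP/(N/S)
    [1,2] "liked" : N/S
  [2,4] S\PP   >
    [2,3] "clearly" : (S\PP)/PP
    [3,4] "no" : PP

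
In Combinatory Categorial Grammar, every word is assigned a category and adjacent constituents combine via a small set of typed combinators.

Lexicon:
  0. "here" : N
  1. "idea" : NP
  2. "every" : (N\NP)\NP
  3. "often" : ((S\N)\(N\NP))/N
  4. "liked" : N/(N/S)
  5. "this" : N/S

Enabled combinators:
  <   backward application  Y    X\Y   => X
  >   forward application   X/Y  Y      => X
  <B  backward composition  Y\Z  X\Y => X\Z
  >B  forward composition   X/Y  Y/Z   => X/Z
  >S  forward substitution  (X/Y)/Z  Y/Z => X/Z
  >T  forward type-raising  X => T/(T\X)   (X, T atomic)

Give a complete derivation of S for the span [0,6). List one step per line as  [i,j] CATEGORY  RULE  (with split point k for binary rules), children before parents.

[0,1] N  lex  "here"
[1,2] NP  lex  "idea"
[2,3] (N\NP)\NP  lex  "every"
[1,3] N\NP  <  k=2
[3,4] ((S\N)\(N\NP))/N  lex  "often"
[4,5] N/(N/S)  lex  "liked"
[5,6] N/S  lex  "this"
[4,6] N  >  k=5
[3,6] (S\N)\(N\NP)  >  k=4
[1,6] S\N  <  k=3
[0,6] S  <  k=1

[0,6] S   <
  [0,1] "here" : N
  [1,6] S\N   <
    [1,3] N\NP   <
      [1,2] "idea" : NP
      [2,3] "every" : (N\NP)\NP
    [3,6] (S\N)\(N\NP)   >
      [3,4] "often" : ((S\N)\(N\NP))/N
      [4,6] N   >
        [4,5] "liked" : N/(N/S)
        [5,6] "this" : N/S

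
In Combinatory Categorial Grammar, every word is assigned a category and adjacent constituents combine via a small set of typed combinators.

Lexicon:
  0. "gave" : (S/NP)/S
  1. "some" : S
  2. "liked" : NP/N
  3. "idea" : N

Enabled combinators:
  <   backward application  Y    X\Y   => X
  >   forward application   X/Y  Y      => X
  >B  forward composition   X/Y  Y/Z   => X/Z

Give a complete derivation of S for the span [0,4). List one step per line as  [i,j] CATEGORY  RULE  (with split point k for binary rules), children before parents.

[0,1] (S/NP)/S  lex  "gave"
[1,2] S  lex  "some"
[0,2] S/NP  >  k=1
[2,3] NP/N  lex  "liked"
[0,3] S/N  >B  k=2
[3,4] N  lex  "idea"
[0,4] S  >  k=3

[0,4] S   >
  [0,3] S/N   >B
    [0,2] S/NP   >
      [0,1] "gave" : (S/NP)/S
      [1,2] "some" : S
    [2,3] "liked" : NP/N
  [3,4] "idea" : N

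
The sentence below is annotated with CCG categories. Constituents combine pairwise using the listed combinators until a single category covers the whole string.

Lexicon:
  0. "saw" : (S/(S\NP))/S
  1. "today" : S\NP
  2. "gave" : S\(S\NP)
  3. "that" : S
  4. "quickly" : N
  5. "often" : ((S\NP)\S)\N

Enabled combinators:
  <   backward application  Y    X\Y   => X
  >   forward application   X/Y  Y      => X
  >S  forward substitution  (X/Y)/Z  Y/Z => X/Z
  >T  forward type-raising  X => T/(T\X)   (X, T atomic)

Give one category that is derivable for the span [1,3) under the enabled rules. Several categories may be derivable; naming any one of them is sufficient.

[0,6] S   >
  [0,3] S/(S\NP)   >
    [0,1] "saw" : (S/(S\NP))/S
    [1,3] S   <
      [1,2] "today" : S\NP
      [2,3] "gave" : S\(S\NP)
  [3,6] S\NP   <
    [3,4] "that" : S
    [4,6] (S\NP)\S   <
      [4,5] "quickly" : N
      [5,6] "often" : ((S\NP)\S)\N

S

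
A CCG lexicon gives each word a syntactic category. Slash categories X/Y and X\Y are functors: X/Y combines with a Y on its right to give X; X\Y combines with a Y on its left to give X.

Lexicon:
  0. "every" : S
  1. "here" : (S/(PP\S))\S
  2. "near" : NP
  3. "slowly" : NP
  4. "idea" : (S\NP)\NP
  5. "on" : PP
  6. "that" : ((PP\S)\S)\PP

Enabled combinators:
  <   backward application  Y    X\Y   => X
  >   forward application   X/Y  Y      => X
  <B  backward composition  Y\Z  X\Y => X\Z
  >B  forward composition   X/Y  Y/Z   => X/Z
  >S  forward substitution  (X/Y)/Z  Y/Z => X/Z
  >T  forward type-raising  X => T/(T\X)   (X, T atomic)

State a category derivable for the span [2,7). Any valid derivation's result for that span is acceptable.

PP\S

[0,7] S   >
  [0,2] S/(PP\S)   <
    [0,1] "every" : S
    [1,2] "here" : (S/(PP\S))\S
  [2,7] PP\S   <
    [2,5] S   <
      [2,3] "near" : NP
      [3,5] S\NP   <
        [3,4] "slowly" : NP
        [4,5] "idea" : (S\NP)\NP
    [5,7] (PP\S)\S   <
      [5,6] "on" : PP
      [6,7] "that" : ((PP\S)\S)\PP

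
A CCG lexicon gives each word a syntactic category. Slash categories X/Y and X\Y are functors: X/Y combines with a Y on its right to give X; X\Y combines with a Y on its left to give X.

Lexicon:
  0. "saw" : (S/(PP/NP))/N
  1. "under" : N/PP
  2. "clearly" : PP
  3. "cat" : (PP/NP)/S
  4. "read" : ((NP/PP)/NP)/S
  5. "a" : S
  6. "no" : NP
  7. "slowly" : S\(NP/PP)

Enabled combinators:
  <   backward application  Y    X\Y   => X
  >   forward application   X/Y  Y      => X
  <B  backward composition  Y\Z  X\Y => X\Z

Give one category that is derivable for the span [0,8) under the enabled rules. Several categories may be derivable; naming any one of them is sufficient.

S

[0,8] S   >
  [0,3] S/(PP/NP)   >
    [0,1] "saw" : (S/(PP/NP))/N
    [1,3] N   >
      [1,2] "under" : N/PP
      [2,3] "clearly" : PP
  [3,8] PP/NP   >
    [3,4] "cat" : (PP/NP)/S
    [4,8] S   <
      [4,7] NP/PP   >
        [4,6] (NP/PP)/NP   >
          [4,5] "read" : ((NP/PP)/NP)/S
          [5,6] "a" : S
        [6,7] "no" : NP
      [7,8] "slowly" : S\(NP/PP)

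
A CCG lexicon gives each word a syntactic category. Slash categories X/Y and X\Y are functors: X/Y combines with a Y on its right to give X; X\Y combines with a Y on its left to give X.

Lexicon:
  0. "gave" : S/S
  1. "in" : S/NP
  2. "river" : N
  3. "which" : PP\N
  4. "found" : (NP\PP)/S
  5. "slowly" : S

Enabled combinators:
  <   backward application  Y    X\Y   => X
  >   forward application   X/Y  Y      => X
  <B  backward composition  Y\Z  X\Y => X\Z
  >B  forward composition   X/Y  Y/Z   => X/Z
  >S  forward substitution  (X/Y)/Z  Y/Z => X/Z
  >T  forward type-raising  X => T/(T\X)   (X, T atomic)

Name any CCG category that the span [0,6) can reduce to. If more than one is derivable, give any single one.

S

[0,6] S   >
  [0,2] S/NP   >B
    [0,1] "gave" : S/S
    [1,2] "in" : S/NP
  [2,6] NP   <
    [2,4] PP   >
      [2,3] PP/(PP\N)   >T
        [2,3] "river" : N
      [3,4] "which" : PP\N
    [4,6] NP\PP   >
      [4,5] "found" : (NP\PP)/S
      [5,6] "slowly" : S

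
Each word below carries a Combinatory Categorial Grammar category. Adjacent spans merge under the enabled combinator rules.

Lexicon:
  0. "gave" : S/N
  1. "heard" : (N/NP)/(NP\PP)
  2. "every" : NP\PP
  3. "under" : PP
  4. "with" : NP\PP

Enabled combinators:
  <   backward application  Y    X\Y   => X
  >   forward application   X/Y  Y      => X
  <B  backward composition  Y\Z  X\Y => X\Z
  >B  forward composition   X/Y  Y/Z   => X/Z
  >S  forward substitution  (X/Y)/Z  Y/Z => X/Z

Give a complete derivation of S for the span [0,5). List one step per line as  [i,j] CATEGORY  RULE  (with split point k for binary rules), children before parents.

[0,1] S/N  lex  "gave"
[1,2] (N/NP)/(NP\PP)  lex  "heard"
[2,3] NP\PP  lex  "every"
[1,3] N/NP  >  k=2
[0,3] S/NP  >B  k=1
[3,4] PP  lex  "under"
[4,5] NP\PP  lex  "with"
[3,5] NP  <  k=4
[0,5] S  >  k=3

[0,5] S   >
  [0,3] S/NP   >B
    [0,1] "gave" : S/N
    [1,3] N/NP   >
      [1,2] "heard" : (N/NP)/(NP\PP)
      [2,3] "every" : NP\PP
  [3,5] NP   <
    [3,4] "under" : PP
    [4,5] "with" : NP\PP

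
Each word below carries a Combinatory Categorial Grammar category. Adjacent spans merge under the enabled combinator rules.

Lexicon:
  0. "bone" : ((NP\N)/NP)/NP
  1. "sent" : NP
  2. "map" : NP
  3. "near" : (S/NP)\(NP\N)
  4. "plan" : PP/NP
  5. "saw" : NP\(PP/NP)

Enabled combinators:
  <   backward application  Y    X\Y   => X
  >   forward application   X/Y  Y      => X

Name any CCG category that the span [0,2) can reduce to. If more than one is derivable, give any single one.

[0,6] S   >
  [0,4] S/NP   <
    [0,3] NP\N   >
      [0,2] (NP\N)/NP   >
        [0,1] "bone" : ((NP\N)/NP)/NP
        [1,2] "sent" : NP
      [2,3] "map" : NP
    [3,4] "near" : (S/NP)\(NP\N)
  [4,6] NP   <
    [4,5] "plan" : PP/NP
    [5,6] "saw" : NP\(PP/NP)

(NP\N)/NP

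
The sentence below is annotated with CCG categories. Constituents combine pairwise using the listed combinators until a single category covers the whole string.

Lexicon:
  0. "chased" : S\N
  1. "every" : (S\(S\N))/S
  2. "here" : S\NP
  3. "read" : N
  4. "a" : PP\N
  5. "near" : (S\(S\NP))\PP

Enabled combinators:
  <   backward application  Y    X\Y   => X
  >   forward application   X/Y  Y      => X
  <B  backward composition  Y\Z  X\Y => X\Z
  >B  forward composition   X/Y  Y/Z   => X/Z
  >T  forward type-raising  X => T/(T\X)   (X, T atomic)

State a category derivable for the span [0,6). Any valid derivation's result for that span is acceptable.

S

[0,6] S   <
  [0,1] "chased" : S\N
  [1,6] S\(S\N)   >
    [1,2] "every" : (S\(S\N))/S
    [2,6] S   <
      [2,3] "here" : S\NP
      [3,6] S\(S\NP)   <
        [3,5] PP   >
          [3,4] PP/(PP\N)   >T
            [3,4] "read" : N
          [4,5] "a" : PP\N
        [5,6] "near" : (S\(S\NP))\PP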